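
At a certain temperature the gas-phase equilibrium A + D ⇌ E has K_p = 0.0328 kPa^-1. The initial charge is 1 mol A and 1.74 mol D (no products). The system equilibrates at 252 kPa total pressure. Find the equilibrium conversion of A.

Take 1 mol A as basis and let X be its fractional conversion, so ξ = X.
Moles: n_A = 1 − X; n_D = 1.74 − X; n_E = X.
n_T = Σnᵢ = 2.74 − X.
y_i = n_i/n_T, p_i = y_i·P. K_p = p_E / (p_A p_D).
Substituting and setting equal to 0.0328 kPa^-1 gives a polynomial in X; the root in (0,1) is X = 0.800.

X = 0.800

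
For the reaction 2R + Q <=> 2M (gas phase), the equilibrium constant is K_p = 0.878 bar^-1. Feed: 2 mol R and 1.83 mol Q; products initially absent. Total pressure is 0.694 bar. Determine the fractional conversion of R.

X = 0.338

Basis: 2 mol R initially; let X = conversion of R. Extent ξ = X.
At extent ξ: n_R = 2 − 2X; n_Q = 1.83 − X; n_M = 2X.
n_T = Σnᵢ = 3.83 − X.
With p_i = (n_i/n_T)P, K_p = p_M^2 / (p_R^2 p_Q).
Equating to 0.878 bar^-1 and solving on 0 < X < 1: X = 0.338.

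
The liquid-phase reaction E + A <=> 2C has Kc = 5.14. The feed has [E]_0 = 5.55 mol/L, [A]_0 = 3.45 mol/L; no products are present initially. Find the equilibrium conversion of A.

Let X = conversion of A; extent ξ = 3.45·X mol/L.
Concentrations: [E] = 5.55 − 3.45X; [A] = 3.45 − 3.45X; [C] = 6.9X.
Kc = [C]^2 / ([E] [A]).
Equating to 5.14: the physical root is X = 0.653.

X = 0.653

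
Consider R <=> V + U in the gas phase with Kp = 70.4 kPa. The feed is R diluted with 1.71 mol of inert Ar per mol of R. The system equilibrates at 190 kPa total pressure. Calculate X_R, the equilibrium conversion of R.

X = 0.655

Let X = conversion of R (basis 1 mol R); extent of reaction ξ = X.
At extent ξ: n_R = 1 − X; n_V = X; n_U = X; n_I = 1.71 (inert).
Total moles n_T = 2.71 + X.
Mole fractions y_i = n_i/n_T; Kp = p_V p_U / (p_R) with p_i = y_i·P.
Substituting and setting equal to 70.4 kPa gives a polynomial in X; the root in (0,1) is X = 0.655.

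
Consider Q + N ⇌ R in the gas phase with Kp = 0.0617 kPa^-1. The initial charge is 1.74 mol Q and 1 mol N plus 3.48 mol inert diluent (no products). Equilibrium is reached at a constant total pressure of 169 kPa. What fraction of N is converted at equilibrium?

X = 0.668

Take 1 mol N as basis and let X be its fractional conversion, so ξ = X.
Moles: n_Q = 1.74 − X; n_N = 1 − X; n_R = X; n_I = 3.48 (inert).
Total moles n_T = 6.22 − X.
With p_i = (n_i/n_T)P, Kp = p_R / (p_Q p_N).
This yields a degree-2 equation in X; solving on (0,1), X = 0.668.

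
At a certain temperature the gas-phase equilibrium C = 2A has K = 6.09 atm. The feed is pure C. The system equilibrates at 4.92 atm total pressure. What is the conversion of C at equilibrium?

Let X = conversion of C (basis 1 mol C); extent of reaction ξ = X.
Species balance: n_C = 1 − X; n_A = 2X.
Total moles n_T = 1 + X.
Mole fractions y_i = n_i/n_T; K = p_A^2 / (p_C) with p_i = y_i·P.
Equating to 6.09 atm and solving on 0 < X < 1: X = 0.486.

X = 0.486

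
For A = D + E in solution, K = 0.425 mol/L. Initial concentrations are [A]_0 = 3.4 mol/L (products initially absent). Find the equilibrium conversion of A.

Let X = conversion of A; extent ξ = 3.4·X mol/L.
Concentrations: [A] = 3.4 − 3.4X; [D] = 3.4X; [E] = 3.4X.
K = [D] [E] / ([A]).
Equating to 0.425 mol/L: the physical root is X = 0.297.

X = 0.297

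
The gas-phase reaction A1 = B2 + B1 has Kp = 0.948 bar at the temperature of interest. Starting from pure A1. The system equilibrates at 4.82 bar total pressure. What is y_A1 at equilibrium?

Let X = conversion of A1 (basis 1 mol A1); extent of reaction ξ = X.
Moles: n_A1 = 1 − X; n_B2 = X; n_B1 = X.
n_T = Σnᵢ = 1 + X.
y_i = n_i/n_T, p_i = y_i·P. Kp = p_B2 p_B1 / (p_A1).
Substituting and setting equal to 0.948 bar gives a polynomial in X; the root in (0,1) is X = 0.405.
Then n_A1 = 0.595, n_T = 1.41, so y_A1 = 0.423.

y_A1 = 0.423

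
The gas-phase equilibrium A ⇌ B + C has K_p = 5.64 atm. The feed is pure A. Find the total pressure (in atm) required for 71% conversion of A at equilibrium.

Let X = conversion of A (basis 1 mol A); extent of reaction ξ = X.
Moles: n_A = 1 − X; n_B = X; n_C = X.
n_T = Σnᵢ = 1 + X.
K_p = p_B p_C / (p_A) with p_i = (n_i/n_T)·P.
At X = 0.71: the mole-fraction product g(X) = Π y_i^ν_i = 1.017. Since K_p = g(X)·P^{1}, P = (K_p/g)^(1/1) = (5.64/1.017)^(1/1) = 5.55 atm.

P = 5.55 atm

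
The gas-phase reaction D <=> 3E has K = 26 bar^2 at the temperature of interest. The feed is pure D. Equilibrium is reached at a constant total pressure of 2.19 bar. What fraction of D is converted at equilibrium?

Basis: 1 mol D initially; let X = conversion of D. Extent ξ = X.
Species balance: n_D = 1 − X; n_E = 3X.
Total moles n_T = 1 + 2X.
With p_i = (n_i/n_T)P, K = p_E^3 / (p_D).
Substituting and setting equal to 26 bar^2 gives a polynomial in X; the root in (0,1) is X = 0.702.

X = 0.702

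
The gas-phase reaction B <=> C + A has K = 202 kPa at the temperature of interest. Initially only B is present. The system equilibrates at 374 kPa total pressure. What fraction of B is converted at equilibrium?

Basis: 1 mol B initially; let X = conversion of B. Extent ξ = X.
At extent ξ: n_B = 1 − X; n_C = X; n_A = X.
Summing: n_T = 1 + X.
Mole fractions y_i = n_i/n_T; K = p_C p_A / (p_B) with p_i = y_i·P.
Equating to 202 kPa and solving on 0 < X < 1: X = 0.592.

X = 0.592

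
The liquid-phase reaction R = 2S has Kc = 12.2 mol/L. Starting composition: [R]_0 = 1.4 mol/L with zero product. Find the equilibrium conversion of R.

Let X = conversion of R; extent ξ = 1.4·X mol/L.
Concentrations: [R] = 1.4 − 1.4X; [S] = 2.8X.
Kc = [S]^2 / ([R]).
Solving Kc = 12.2 for X ∈ (0,1): X = 0.745.

X = 0.745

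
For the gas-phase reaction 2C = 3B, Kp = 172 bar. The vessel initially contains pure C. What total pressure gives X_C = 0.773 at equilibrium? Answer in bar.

P = 7.88 bar

Let X = conversion of C (basis 1 mol C); extent of reaction ξ = 0.5X.
Moles: n_C = 1 − X; n_B = 1.5X.
n_T = Σnᵢ = 1 + 0.5X.
Kp = p_B^3 / (p_C^2) with p_i = (n_i/n_T)·P.
At X = 0.773: the mole-fraction product g(X) = Π y_i^ν_i = 21.82. Since Kp = g(X)·P^{1}, P = (Kp/g)^(1/1) = (172/21.82)^(1/1) = 7.88 bar.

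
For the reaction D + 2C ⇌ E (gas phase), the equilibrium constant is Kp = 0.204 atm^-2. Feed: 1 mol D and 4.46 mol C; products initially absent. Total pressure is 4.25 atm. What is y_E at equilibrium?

y_E = 0.165

Basis: 1 mol D initially; let X = conversion of D. Extent ξ = X.
Mole table: n_D = 1 − X; n_C = 4.46 − 2X; n_E = X.
Total moles n_T = 5.46 − 2X.
With p_i = (n_i/n_T)P, Kp = p_E / (p_D p_C^2).
Setting this equal to 0.204 atm^-2 and taking the physical root (0 < X < 1) gives X = 0.678.
Then n_E = 0.678, n_T = 4.1, so y_E = 0.165.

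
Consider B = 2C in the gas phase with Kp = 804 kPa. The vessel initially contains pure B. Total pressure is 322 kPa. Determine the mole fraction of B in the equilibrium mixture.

y_B = 0.235

Let X = conversion of B (basis 1 mol B); extent of reaction ξ = X.
At extent ξ: n_B = 1 − X; n_C = 2X.
n_T = Σnᵢ = 1 + X.
y_i = n_i/n_T, p_i = y_i·P. Kp = p_C^2 / (p_B).
This yields a degree-2 equation in X; solving on (0,1), X = 0.620.
Then n_B = 0.38, n_T = 1.62, so y_B = 0.235.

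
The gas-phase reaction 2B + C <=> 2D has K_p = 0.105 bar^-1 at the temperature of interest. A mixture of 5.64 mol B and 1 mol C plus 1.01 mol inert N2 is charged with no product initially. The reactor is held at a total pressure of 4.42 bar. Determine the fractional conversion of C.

X = 0.448

Basis: 1 mol C initially; let X = conversion of C. Extent ξ = X.
Mole table: n_B = 5.64 − 2X; n_C = 1 − X; n_D = 2X; n_I = 1.01 (inert).
n_T = Σnᵢ = 7.65 − X.
y_i = n_i/n_T, p_i = y_i·P. K_p = p_D^2 / (p_B^2 p_C).
Substituting and setting equal to 0.105 bar^-1 gives a polynomial in X; the root in (0,1) is X = 0.448.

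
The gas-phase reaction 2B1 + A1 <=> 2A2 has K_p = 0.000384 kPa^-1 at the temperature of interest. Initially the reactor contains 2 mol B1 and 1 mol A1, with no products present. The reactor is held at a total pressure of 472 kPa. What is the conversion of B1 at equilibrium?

Let X = conversion of B1 (basis 2 mol B1); extent of reaction ξ = X.
Moles: n_B1 = 2 − 2X; n_A1 = 1 − X; n_A2 = 2X.
n_T = Σnᵢ = 3 − X.
Mole fractions y_i = n_i/n_T; K_p = p_A2^2 / (p_B1^2 p_A1) with p_i = y_i·P.
Setting this equal to 0.000384 kPa^-1 and taking the physical root (0 < X < 1) gives X = 0.186.

X = 0.186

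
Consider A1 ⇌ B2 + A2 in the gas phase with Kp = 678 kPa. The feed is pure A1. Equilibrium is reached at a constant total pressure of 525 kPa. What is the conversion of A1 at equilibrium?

Basis: 1 mol A1 initially; let X = conversion of A1. Extent ξ = X.
Moles: n_A1 = 1 − X; n_B2 = X; n_A2 = X.
Total moles n_T = 1 + X.
y_i = n_i/n_T, p_i = y_i·P. Kp = p_B2 p_A2 / (p_A1).
Setting this equal to 678 kPa and taking the physical root (0 < X < 1) gives X = 0.751.

X = 0.751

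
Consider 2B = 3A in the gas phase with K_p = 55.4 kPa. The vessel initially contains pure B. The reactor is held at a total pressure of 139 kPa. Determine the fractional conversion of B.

Take 1 mol B as basis and let X be its fractional conversion, so ξ = 0.5X.
Species balance: n_B = 1 − X; n_A = 1.5X.
Summing: n_T = 1 + 0.5X.
With p_i = (n_i/n_T)P, K_p = p_A^3 / (p_B^2).
Equating to 55.4 kPa and solving on 0 < X < 1: X = 0.379.

X = 0.379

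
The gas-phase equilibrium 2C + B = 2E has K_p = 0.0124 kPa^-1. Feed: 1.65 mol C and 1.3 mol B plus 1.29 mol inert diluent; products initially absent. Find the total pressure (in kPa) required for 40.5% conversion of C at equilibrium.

P = 151 kPa

Let X = conversion of C (basis 1.65 mol C); extent of reaction ξ = 0.825X.
Species balance: n_C = 1.65 − 1.65X; n_B = 1.3 − 0.825X; n_E = 1.65X; n_I = 1.29 (inert).
Summing: n_T = 4.24 − 0.825X.
K_p = p_E^2 / (p_C^2 p_B) with p_i = (n_i/n_T)·P.
At X = 0.405: the mole-fraction product g(X) = Π y_i^ν_i = 1.874. Since K_p = g(X)·P^{-1}, P = (g/K_p)^(1/1) = (1.874/0.0124)^(1/1) = 151 kPa.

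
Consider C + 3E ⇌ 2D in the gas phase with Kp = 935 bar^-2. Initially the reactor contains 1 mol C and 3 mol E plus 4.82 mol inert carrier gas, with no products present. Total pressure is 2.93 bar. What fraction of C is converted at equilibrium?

Take 1 mol C as basis and let X be its fractional conversion, so ξ = X.
Species balance: n_C = 1 − X; n_E = 3 − 3X; n_D = 2X; n_I = 4.82 (inert).
Total moles n_T = 8.82 − 2X.
y_i = n_i/n_T, p_i = y_i·P. Kp = p_D^2 / (p_C p_E^3).
Substituting and setting equal to 935 bar^-2 gives a polynomial in X; the root in (0,1) is X = 0.840.

X = 0.840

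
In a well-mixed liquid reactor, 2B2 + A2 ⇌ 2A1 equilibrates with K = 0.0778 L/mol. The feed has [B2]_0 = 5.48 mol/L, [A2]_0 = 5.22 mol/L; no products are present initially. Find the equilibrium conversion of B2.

Let X = conversion of B2; extent ξ = 5.48X/2 mol/L.
Concentrations: [B2] = 5.48 − 5.48X; [A2] = 5.22 − 2.74X; [A1] = 5.48X.
K = [A1]^2 / ([B2]^2 [A2]).
Equating to 0.0778 L/mol: the physical root is X = 0.364.

X = 0.364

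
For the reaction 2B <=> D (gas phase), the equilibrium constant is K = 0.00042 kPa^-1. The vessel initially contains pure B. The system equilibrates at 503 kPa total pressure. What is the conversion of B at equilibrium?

Let X = conversion of B (basis 1 mol B); extent of reaction ξ = 0.5X.
Species balance: n_B = 1 − X; n_D = 0.5X.
Total moles n_T = 1 − 0.5X.
Mole fractions y_i = n_i/n_T; K = p_D / (p_B^2) with p_i = y_i·P.
Setting this equal to 0.00042 kPa^-1 and taking the physical root (0 < X < 1) gives X = 0.264.

X = 0.264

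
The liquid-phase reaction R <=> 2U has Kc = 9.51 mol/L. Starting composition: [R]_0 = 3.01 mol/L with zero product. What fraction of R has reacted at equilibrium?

X = 0.578

Let X = conversion of R; extent ξ = 3.01·X mol/L.
Concentrations: [R] = 3.01 − 3.01X; [U] = 6.02X.
Kc = [U]^2 / ([R]).
This equals 9.51 at X = 0.578 (the root in 0 < X < 1).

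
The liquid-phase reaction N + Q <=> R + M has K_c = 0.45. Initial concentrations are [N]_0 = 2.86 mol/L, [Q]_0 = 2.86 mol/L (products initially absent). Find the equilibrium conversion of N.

X = 0.401

Let X = conversion of N; extent ξ = 2.86·X mol/L.
Concentrations: [N] = 2.86 − 2.86X; [Q] = 2.86 − 2.86X; [R] = 2.86X; [M] = 2.86X.
K_c = [R] [M] / ([N] [Q]).
Equating to 0.45: the physical root is X = 0.401.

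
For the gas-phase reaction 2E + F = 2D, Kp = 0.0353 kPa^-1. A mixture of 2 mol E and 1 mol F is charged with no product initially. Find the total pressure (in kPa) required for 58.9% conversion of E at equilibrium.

Basis: 2 mol E initially; let X = conversion of E. Extent ξ = X.
At extent ξ: n_E = 2 − 2X; n_F = 1 − X; n_D = 2X.
Summing: n_T = 3 − X.
Kp = p_D^2 / (p_E^2 p_F) with p_i = (n_i/n_T)·P.
At X = 0.589: the mole-fraction product g(X) = Π y_i^ν_i = 12.05. Since Kp = g(X)·P^{-1}, P = (g/Kp)^(1/1) = (12.05/0.0353)^(1/1) = 341 kPa.

P = 341 kPa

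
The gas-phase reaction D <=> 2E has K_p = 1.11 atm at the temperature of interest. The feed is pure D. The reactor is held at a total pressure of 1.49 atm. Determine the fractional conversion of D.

X = 0.396

Take 1 mol D as basis and let X be its fractional conversion, so ξ = X.
Mole table: n_D = 1 − X; n_E = 2X.
n_T = Σnᵢ = 1 + X.
With p_i = (n_i/n_T)P, K_p = p_E^2 / (p_D).
Setting this equal to 1.11 atm and taking the physical root (0 < X < 1) gives X = 0.396.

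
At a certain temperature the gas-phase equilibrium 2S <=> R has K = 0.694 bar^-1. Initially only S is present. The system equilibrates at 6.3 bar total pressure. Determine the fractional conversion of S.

X = 0.767

Basis: 1 mol S initially; let X = conversion of S. Extent ξ = 0.5X.
Species balance: n_S = 1 − X; n_R = 0.5X.
Summing: n_T = 1 − 0.5X.
y_i = n_i/n_T, p_i = y_i·P. K = p_R / (p_S^2).
This yields a degree-2 equation in X; solving on (0,1), X = 0.767.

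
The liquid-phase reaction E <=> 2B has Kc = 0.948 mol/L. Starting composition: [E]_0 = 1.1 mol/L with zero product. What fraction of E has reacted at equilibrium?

X = 0.369

Let X = conversion of E; extent ξ = 1.1·X mol/L.
Concentrations: [E] = 1.1 − 1.1X; [B] = 2.2X.
Kc = [B]^2 / ([E]).
Setting equal to 0.948 and solving for X on (0,1) gives X = 0.369.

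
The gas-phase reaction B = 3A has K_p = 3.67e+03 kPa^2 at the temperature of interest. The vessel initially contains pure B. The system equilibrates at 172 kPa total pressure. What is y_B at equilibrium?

y_B = 0.583

Take 1 mol B as basis and let X be its fractional conversion, so ξ = X.
Species balance: n_B = 1 − X; n_A = 3X.
Summing: n_T = 1 + 2X.
Mole fractions y_i = n_i/n_T; K_p = p_A^3 / (p_B) with p_i = y_i·P.
Setting this equal to 3.67e+03 kPa^2 and taking the physical root (0 < X < 1) gives X = 0.192.
Then n_B = 0.808, n_T = 1.38, so y_B = 0.583.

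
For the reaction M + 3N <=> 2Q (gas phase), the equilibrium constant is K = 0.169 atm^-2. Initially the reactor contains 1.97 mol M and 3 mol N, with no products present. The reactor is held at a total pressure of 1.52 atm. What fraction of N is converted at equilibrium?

X = 0.288

Basis: 3 mol N initially; let X = conversion of N. Extent ξ = X.
Mole table: n_M = 1.97 − X; n_N = 3 − 3X; n_Q = 2X.
Total moles n_T = 4.97 − 2X.
y_i = n_i/n_T, p_i = y_i·P. K = p_Q^2 / (p_M p_N^3).
Equating to 0.169 atm^-2 and solving on 0 < X < 1: X = 0.288.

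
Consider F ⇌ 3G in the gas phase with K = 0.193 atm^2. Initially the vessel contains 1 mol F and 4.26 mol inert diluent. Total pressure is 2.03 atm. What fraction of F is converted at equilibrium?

X = 0.343

Let X = conversion of F (basis 1 mol F); extent of reaction ξ = X.
Moles: n_F = 1 − X; n_G = 3X; n_I = 4.26 (inert).
n_T = Σnᵢ = 5.26 + 2X.
y_i = n_i/n_T, p_i = y_i·P. K = p_G^3 / (p_F).
Substituting and setting equal to 0.193 atm^2 gives a polynomial in X; the root in (0,1) is X = 0.343.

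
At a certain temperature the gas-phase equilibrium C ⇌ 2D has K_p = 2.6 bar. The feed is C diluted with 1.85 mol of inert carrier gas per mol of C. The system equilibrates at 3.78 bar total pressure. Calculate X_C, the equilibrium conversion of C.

X = 0.525

Basis: 1 mol C initially; let X = conversion of C. Extent ξ = X.
Mole table: n_C = 1 − X; n_D = 2X; n_I = 1.85 (inert).
Summing: n_T = 2.85 + X.
y_i = n_i/n_T, p_i = y_i·P. K_p = p_D^2 / (p_C).
Setting this equal to 2.6 bar and taking the physical root (0 < X < 1) gives X = 0.525.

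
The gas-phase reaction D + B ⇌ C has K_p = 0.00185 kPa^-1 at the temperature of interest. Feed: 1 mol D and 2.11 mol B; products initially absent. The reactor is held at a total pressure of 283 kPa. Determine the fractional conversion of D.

Let X = conversion of D (basis 1 mol D); extent of reaction ξ = X.
Species balance: n_D = 1 − X; n_B = 2.11 − X; n_C = X.
n_T = Σnᵢ = 3.11 − X.
With p_i = (n_i/n_T)P, K_p = p_C / (p_D p_B).
This yields a degree-2 equation in X; solving on (0,1), X = 0.254.

X = 0.254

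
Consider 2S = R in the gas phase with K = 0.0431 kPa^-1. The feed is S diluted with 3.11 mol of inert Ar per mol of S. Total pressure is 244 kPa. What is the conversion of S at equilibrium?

Basis: 1 mol S initially; let X = conversion of S. Extent ξ = 0.5X.
Mole table: n_S = 1 − X; n_R = 0.5X; n_I = 3.11 (inert).
Total moles n_T = 4.11 − 0.5X.
y_i = n_i/n_T, p_i = y_i·P. K = p_R / (p_S^2).
Equating to 0.0431 kPa^-1 and solving on 0 < X < 1: X = 0.656.

X = 0.656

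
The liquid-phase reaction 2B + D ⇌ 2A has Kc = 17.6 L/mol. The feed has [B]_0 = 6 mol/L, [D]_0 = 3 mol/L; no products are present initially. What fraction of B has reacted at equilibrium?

X = 0.775

Let X = conversion of B; extent ξ = 6X/2 mol/L.
Concentrations: [B] = 6 − 6X; [D] = 3 − 3X; [A] = 6X.
Kc = [A]^2 / ([B]^2 [D]).
Setting equal to 17.6 and solving for X on (0,1) gives X = 0.775.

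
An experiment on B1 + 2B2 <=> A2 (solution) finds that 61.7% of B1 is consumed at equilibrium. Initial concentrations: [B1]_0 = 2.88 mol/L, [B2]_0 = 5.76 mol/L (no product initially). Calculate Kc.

Kc = 0.331 (mol/L)^-2

Let X = conversion of B1.
Concentrations: [B1] = 2.88 − 2.88X; [B2] = 5.76 − 5.76X; [A2] = 2.88X.
At X = 0.617: [B1] = 1.1, [B2] = 2.21, [A2] = 1.78.
Kc = [A2] / ([B1] [B2]^2) = 0.331 (mol/L)^-2.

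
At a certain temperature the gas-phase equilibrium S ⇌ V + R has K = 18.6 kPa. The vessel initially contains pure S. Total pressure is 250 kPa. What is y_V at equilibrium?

y_V = 0.208

Basis: 1 mol S initially; let X = conversion of S. Extent ξ = X.
Species balance: n_S = 1 − X; n_V = X; n_R = X.
Total moles n_T = 1 + X.
Mole fractions y_i = n_i/n_T; K = p_V p_R / (p_S) with p_i = y_i·P.
This yields a degree-2 equation in X; solving on (0,1), X = 0.263.
Then n_V = 0.263, n_T = 1.26, so y_V = 0.208.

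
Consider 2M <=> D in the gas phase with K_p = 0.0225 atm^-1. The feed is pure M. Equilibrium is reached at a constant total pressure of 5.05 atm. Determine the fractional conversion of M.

X = 0.171

Basis: 1 mol M initially; let X = conversion of M. Extent ξ = 0.5X.
Mole table: n_M = 1 − X; n_D = 0.5X.
n_T = Σnᵢ = 1 − 0.5X.
With p_i = (n_i/n_T)P, K_p = p_D / (p_M^2).
Substituting and setting equal to 0.0225 atm^-1 gives a polynomial in X; the root in (0,1) is X = 0.171.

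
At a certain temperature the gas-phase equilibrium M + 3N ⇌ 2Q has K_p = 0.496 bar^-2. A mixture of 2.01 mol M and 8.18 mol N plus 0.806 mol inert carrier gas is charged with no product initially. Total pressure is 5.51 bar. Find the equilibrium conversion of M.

X = 0.706

Take 2.01 mol M as basis and let X be its fractional conversion, so ξ = 2.01X.
At extent ξ: n_M = 2.01 − 2.01X; n_N = 8.18 − 6.03X; n_Q = 4.02X; n_I = 0.806 (inert).
Total moles n_T = 11 − 4.02X.
Mole fractions y_i = n_i/n_T; K_p = p_Q^2 / (p_M p_N^3) with p_i = y_i·P.
Substituting and setting equal to 0.496 bar^-2 gives a polynomial in X; the root in (0,1) is X = 0.706.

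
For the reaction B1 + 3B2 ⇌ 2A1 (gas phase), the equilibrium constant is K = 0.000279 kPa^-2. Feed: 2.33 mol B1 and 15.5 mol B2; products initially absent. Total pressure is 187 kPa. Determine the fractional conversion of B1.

Basis: 2.33 mol B1 initially; let X = conversion of B1. Extent ξ = 2.33X.
Mole table: n_B1 = 2.33 − 2.33X; n_B2 = 15.5 − 6.99X; n_A1 = 4.66X.
n_T = Σnᵢ = 17.8 − 4.66X.
y_i = n_i/n_T, p_i = y_i·P. K = p_A1^2 / (p_B1 p_B2^3).
Setting this equal to 0.000279 kPa^-2 and taking the physical root (0 < X < 1) gives X = 0.849.

X = 0.849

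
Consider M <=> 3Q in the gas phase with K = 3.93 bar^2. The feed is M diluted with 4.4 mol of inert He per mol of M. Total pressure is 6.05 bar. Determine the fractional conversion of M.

Basis: 1 mol M initially; let X = conversion of M. Extent ξ = X.
Moles: n_M = 1 − X; n_Q = 3X; n_I = 4.4 (inert).
n_T = Σnᵢ = 5.4 + 2X.
y_i = n_i/n_T, p_i = y_i·P. K = p_Q^3 / (p_M).
Equating to 3.93 bar^2 and solving on 0 < X < 1: X = 0.444.

X = 0.444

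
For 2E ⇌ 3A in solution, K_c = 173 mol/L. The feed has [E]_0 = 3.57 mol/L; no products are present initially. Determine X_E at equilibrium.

X = 0.808

Let X = conversion of E; extent ξ = 3.57X/2 mol/L.
Concentrations: [E] = 3.57 − 3.57X; [A] = 5.35X.
K_c = [A]^3 / ([E]^2).
Solving K_c = 173 for X ∈ (0,1): X = 0.808.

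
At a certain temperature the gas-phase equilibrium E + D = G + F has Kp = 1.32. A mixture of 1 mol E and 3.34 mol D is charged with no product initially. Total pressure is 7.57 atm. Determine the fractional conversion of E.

X = 0.806

Take 1 mol E as basis and let X be its fractional conversion, so ξ = X.
Mole table: n_E = 1 − X; n_D = 3.34 − X; n_G = X; n_F = X.
n_T stays at 4.34 (no change in mole number).
y_i = n_i/n_T, p_i = y_i·P. Kp = p_G p_F / (p_E p_D).
Substituting and setting equal to 1.32 gives a polynomial in X; the root in (0,1) is X = 0.806.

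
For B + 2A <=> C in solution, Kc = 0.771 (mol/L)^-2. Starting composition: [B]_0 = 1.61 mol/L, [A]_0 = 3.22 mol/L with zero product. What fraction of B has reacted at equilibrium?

Let X = conversion of B; extent ξ = 1.61·X mol/L.
Concentrations: [B] = 1.61 − 1.61X; [A] = 3.22 − 3.22X; [C] = 1.61X.
Kc = [C] / ([B] [A]^2).
Equating to 0.771 (mol/L)^-2: the physical root is X = 0.582.

X = 0.582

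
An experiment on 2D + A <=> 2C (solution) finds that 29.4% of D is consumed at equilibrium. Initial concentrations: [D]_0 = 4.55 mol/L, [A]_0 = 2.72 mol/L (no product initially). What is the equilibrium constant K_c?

K_c = 0.0845 L/mol

Let X = conversion of D.
Concentrations: [D] = 4.55 − 4.55X; [A] = 2.72 − 2.27X; [C] = 4.55X.
At X = 0.294: [D] = 3.21, [A] = 2.05, [C] = 1.34.
K_c = [C]^2 / ([D]^2 [A]) = 0.0845 L/mol.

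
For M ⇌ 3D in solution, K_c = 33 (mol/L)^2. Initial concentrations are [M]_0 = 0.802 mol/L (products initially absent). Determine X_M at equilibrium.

Let X = conversion of M; extent ξ = 0.802·X mol/L.
Concentrations: [M] = 0.802 − 0.802X; [D] = 2.41X.
K_c = [D]^3 / ([M]).
This equals 33 at X = 0.765 (the root in 0 < X < 1).

X = 0.765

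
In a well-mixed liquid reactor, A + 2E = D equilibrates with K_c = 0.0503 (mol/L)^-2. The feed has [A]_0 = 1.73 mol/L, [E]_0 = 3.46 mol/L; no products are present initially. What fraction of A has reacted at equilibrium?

Let X = conversion of A; extent ξ = 1.73·X mol/L.
Concentrations: [A] = 1.73 − 1.73X; [E] = 3.46 − 3.46X; [D] = 1.73X.
K_c = [D] / ([A] [E]^2).
Solving K_c = 0.0503 for X ∈ (0,1): X = 0.252.

X = 0.252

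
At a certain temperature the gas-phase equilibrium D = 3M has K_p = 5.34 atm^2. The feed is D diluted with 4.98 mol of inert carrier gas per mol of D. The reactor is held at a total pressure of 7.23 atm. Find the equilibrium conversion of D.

Let X = conversion of D (basis 1 mol D); extent of reaction ξ = X.
Moles: n_D = 1 − X; n_M = 3X; n_I = 4.98 (inert).
Total moles n_T = 5.98 + 2X.
y_i = n_i/n_T, p_i = y_i·P. K_p = p_M^3 / (p_D).
Setting this equal to 5.34 atm^2 and taking the physical root (0 < X < 1) gives X = 0.460.

X = 0.460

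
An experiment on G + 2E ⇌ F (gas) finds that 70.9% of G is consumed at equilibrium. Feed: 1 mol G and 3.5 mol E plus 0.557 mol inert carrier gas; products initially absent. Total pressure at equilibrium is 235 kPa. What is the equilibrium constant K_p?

K_p = 0.000135 kPa^-2

Let X = conversion of G (basis 1 mol G); extent of reaction ξ = X.
At extent ξ: n_G = 1 − X; n_E = 3.5 − 2X; n_F = X; n_I = 0.557 (inert).
Summing: n_T = 5.06 − 2X.
At X = 0.709: n_G = 0.291, n_E = 2.08, n_F = 0.709, n_T = 3.64.
p_i = (n_i/n_T)·P. K_p = p_F / (p_G p_E^2) = 0.000135 kPa^-2.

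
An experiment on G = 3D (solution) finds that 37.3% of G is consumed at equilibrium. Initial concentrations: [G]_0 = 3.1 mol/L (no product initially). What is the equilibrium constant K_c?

K_c = 21.5 (mol/L)^2

Let X = conversion of G.
Concentrations: [G] = 3.1 − 3.1X; [D] = 9.3X.
At X = 0.373: [G] = 1.94, [D] = 3.47.
K_c = [D]^3 / ([G]) = 21.5 (mol/L)^2.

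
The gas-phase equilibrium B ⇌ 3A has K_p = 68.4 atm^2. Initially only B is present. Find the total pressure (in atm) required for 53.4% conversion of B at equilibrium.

Basis: 1 mol B initially; let X = conversion of B. Extent ξ = X.
Species balance: n_B = 1 − X; n_A = 3X.
Summing: n_T = 1 + 2X.
K_p = p_A^3 / (p_B) with p_i = (n_i/n_T)·P.
At X = 0.534: the mole-fraction product g(X) = Π y_i^ν_i = 2.063. Since K_p = g(X)·P^{2}, P = (K_p/g)^(1/2) = (68.4/2.063)^(1/2) = 5.76 atm.

P = 5.76 atm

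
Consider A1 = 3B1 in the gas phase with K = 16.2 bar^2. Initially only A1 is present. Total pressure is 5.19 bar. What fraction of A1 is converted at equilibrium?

X = 0.347

Take 1 mol A1 as basis and let X be its fractional conversion, so ξ = X.
At extent ξ: n_A1 = 1 − X; n_B1 = 3X.
Summing: n_T = 1 + 2X.
With p_i = (n_i/n_T)P, K = p_B1^3 / (p_A1).
This yields a degree-3 equation in X; solving on (0,1), X = 0.347.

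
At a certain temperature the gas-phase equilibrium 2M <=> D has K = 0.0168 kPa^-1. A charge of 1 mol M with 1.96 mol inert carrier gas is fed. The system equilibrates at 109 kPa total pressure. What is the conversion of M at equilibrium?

X = 0.431

Take 1 mol M as basis and let X be its fractional conversion, so ξ = 0.5X.
At extent ξ: n_M = 1 − X; n_D = 0.5X; n_I = 1.96 (inert).
n_T = Σnᵢ = 2.96 − 0.5X.
With p_i = (n_i/n_T)P, K = p_D / (p_M^2).
This yields a degree-2 equation in X; solving on (0,1), X = 0.431.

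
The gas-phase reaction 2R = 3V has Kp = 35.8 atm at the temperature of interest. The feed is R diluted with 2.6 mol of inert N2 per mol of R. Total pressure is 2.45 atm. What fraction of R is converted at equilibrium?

Basis: 1 mol R initially; let X = conversion of R. Extent ξ = 0.5X.
Moles: n_R = 1 − X; n_V = 1.5X; n_I = 2.6 (inert).
Total moles n_T = 3.6 + 0.5X.
y_i = n_i/n_T, p_i = y_i·P. Kp = p_V^3 / (p_R^2).
Setting this equal to 35.8 atm and taking the physical root (0 < X < 1) gives X = 0.821.

X = 0.821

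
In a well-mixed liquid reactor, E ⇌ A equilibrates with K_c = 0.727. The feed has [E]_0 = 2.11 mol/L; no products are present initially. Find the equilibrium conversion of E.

Let X = conversion of E; extent ξ = 2.11·X mol/L.
Concentrations: [E] = 2.11 − 2.11X; [A] = 2.11X.
K_c = [A] / ([E]).
Equating to 0.727: the physical root is X = 0.421.

X = 0.421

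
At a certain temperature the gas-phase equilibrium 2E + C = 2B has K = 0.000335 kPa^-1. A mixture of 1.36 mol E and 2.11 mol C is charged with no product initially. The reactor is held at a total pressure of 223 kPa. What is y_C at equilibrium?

Take 1.36 mol E as basis and let X be its fractional conversion, so ξ = 0.68X.
Species balance: n_E = 1.36 − 1.36X; n_C = 2.11 − 0.68X; n_B = 1.36X.
Total moles n_T = 3.47 − 0.68X.
With p_i = (n_i/n_T)P, K = p_B^2 / (p_E^2 p_C).
Setting this equal to 0.000335 kPa^-1 and taking the physical root (0 < X < 1) gives X = 0.174.
Then n_C = 1.99, n_T = 3.35, so y_C = 0.594.

y_C = 0.594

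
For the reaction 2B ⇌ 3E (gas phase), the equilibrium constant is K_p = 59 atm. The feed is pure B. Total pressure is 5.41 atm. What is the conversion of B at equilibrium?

Basis: 1 mol B initially; let X = conversion of B. Extent ξ = 0.5X.
At extent ξ: n_B = 1 − X; n_E = 1.5X.
Total moles n_T = 1 + 0.5X.
y_i = n_i/n_T, p_i = y_i·P. K_p = p_E^3 / (p_B^2).
Setting this equal to 59 atm and taking the physical root (0 < X < 1) gives X = 0.713.

X = 0.713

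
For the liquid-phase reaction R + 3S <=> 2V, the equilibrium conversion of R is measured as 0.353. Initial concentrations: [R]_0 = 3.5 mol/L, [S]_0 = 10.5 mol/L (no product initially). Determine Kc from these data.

Let X = conversion of R.
Concentrations: [R] = 3.5 − 3.5X; [S] = 10.5 − 10.5X; [V] = 7X.
At X = 0.353: [R] = 2.26, [S] = 6.79, [V] = 2.47.
Kc = [V]^2 / ([R] [S]^3) = 0.0086 (mol/L)^-2.

Kc = 0.0086 (mol/L)^-2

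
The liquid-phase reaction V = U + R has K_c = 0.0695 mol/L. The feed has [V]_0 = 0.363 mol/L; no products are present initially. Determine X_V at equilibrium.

Let X = conversion of V; extent ξ = 0.363·X mol/L.
Concentrations: [V] = 0.363 − 0.363X; [U] = 0.363X; [R] = 0.363X.
K_c = [U] [R] / ([V]).
Solving K_c = 0.0695 for X ∈ (0,1): X = 0.352.

X = 0.352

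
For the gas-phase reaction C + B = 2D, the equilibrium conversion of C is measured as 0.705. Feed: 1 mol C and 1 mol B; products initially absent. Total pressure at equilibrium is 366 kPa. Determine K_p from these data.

K_p = 22.8

Let X = conversion of C (basis 1 mol C); extent of reaction ξ = X.
Species balance: n_C = 1 − X; n_B = 1 − X; n_D = 2X.
Total moles n_T = 2 (Δν = 0, constant).
At X = 0.705: n_C = 0.295, n_B = 0.295, n_D = 1.41, n_T = 2.
p_i = (n_i/n_T)·P. K_p = p_D^2 / (p_C p_B) = 22.8.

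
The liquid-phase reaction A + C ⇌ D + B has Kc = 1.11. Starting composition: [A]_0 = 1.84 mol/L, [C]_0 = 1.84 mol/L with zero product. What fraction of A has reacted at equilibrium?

Let X = conversion of A; extent ξ = 1.84·X mol/L.
Concentrations: [A] = 1.84 − 1.84X; [C] = 1.84 − 1.84X; [D] = 1.84X; [B] = 1.84X.
Kc = [D] [B] / ([A] [C]).
Equating to 1.11: the physical root is X = 0.513.

X = 0.513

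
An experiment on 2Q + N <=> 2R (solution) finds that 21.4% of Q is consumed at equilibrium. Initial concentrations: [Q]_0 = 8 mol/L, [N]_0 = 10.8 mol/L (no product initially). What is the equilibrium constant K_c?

K_c = 0.00745 L/mol

Let X = conversion of Q.
Concentrations: [Q] = 8 − 8X; [N] = 10.8 − 4X; [R] = 8X.
At X = 0.214: [Q] = 6.29, [N] = 9.94, [R] = 1.71.
K_c = [R]^2 / ([Q]^2 [N]) = 0.00745 L/mol.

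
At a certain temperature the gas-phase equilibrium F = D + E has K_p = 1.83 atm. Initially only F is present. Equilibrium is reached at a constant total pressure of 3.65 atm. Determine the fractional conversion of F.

Take 1 mol F as basis and let X be its fractional conversion, so ξ = X.
Mole table: n_F = 1 − X; n_D = X; n_E = X.
Summing: n_T = 1 + X.
Mole fractions y_i = n_i/n_T; K_p = p_D p_E / (p_F) with p_i = y_i·P.
Setting this equal to 1.83 atm and taking the physical root (0 < X < 1) gives X = 0.578.

X = 0.578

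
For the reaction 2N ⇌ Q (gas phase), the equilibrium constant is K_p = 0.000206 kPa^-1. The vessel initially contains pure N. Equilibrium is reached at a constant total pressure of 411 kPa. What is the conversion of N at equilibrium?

X = 0.136

Let X = conversion of N (basis 1 mol N); extent of reaction ξ = 0.5X.
Species balance: n_N = 1 − X; n_Q = 0.5X.
Summing: n_T = 1 − 0.5X.
y_i = n_i/n_T, p_i = y_i·P. K_p = p_Q / (p_N^2).
Substituting and setting equal to 0.000206 kPa^-1 gives a polynomial in X; the root in (0,1) is X = 0.136.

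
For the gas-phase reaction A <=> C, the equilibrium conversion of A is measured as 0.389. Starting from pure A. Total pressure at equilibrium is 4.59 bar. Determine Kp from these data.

Kp = 0.637

Let X = conversion of A (basis 1 mol A); extent of reaction ξ = X.
Moles: n_A = 1 − X; n_C = X.
n_T stays at 1 (no change in mole number).
At X = 0.389: n_A = 0.611, n_C = 0.389, n_T = 1.
p_i = (n_i/n_T)·P. Kp = p_C / (p_A) = 0.637.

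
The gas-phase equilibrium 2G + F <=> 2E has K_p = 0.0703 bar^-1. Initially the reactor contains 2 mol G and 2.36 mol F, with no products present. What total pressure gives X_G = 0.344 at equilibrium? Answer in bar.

Take 2 mol G as basis and let X be its fractional conversion, so ξ = X.
Species balance: n_G = 2 − 2X; n_F = 2.36 − X; n_E = 2X.
Summing: n_T = 4.36 − X.
K_p = p_E^2 / (p_G^2 p_F) with p_i = (n_i/n_T)·P.
At X = 0.344: the mole-fraction product g(X) = Π y_i^ν_i = 0.5478. Since K_p = g(X)·P^{-1}, P = (g/K_p)^(1/1) = (0.5478/0.0703)^(1/1) = 7.79 bar.

P = 7.79 bar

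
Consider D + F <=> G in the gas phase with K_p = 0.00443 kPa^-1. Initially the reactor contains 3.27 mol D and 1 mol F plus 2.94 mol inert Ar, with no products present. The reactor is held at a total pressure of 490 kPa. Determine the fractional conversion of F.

Basis: 1 mol F initially; let X = conversion of F. Extent ξ = X.
Moles: n_D = 3.27 − X; n_F = 1 − X; n_G = X; n_I = 2.94 (inert).
Summing: n_T = 7.21 − X.
y_i = n_i/n_T, p_i = y_i·P. K_p = p_G / (p_D p_F).
Setting this equal to 0.00443 kPa^-1 and taking the physical root (0 < X < 1) gives X = 0.474.

X = 0.474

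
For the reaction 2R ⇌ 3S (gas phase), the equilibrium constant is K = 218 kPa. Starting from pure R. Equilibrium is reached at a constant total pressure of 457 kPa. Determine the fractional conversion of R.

Let X = conversion of R (basis 1 mol R); extent of reaction ξ = 0.5X.
Moles: n_R = 1 − X; n_S = 1.5X.
Total moles n_T = 1 + 0.5X.
With p_i = (n_i/n_T)P, K = p_S^3 / (p_R^2).
Substituting and setting equal to 218 kPa gives a polynomial in X; the root in (0,1) is X = 0.395.

X = 0.395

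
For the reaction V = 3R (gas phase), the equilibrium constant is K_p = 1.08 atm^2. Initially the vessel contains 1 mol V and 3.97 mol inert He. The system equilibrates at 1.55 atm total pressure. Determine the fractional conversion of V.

X = 0.623

Basis: 1 mol V initially; let X = conversion of V. Extent ξ = X.
Species balance: n_V = 1 − X; n_R = 3X; n_I = 3.97 (inert).
Summing: n_T = 4.97 + 2X.
y_i = n_i/n_T, p_i = y_i·P. K_p = p_R^3 / (p_V).
Substituting and setting equal to 1.08 atm^2 gives a polynomial in X; the root in (0,1) is X = 0.623.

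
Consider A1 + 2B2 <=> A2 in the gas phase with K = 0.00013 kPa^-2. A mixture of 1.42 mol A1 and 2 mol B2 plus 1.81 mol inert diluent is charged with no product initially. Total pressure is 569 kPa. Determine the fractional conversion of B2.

X = 0.707

Let X = conversion of B2 (basis 2 mol B2); extent of reaction ξ = X.
At extent ξ: n_A1 = 1.42 − X; n_B2 = 2 − 2X; n_A2 = X; n_I = 1.81 (inert).
n_T = Σnᵢ = 5.23 − 2X.
y_i = n_i/n_T, p_i = y_i·P. K = p_A2 / (p_A1 p_B2^2).
Setting this equal to 0.00013 kPa^-2 and taking the physical root (0 < X < 1) gives X = 0.707.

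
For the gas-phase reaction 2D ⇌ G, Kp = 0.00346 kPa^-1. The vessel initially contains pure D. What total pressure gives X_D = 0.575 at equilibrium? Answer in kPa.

Basis: 1 mol D initially; let X = conversion of D. Extent ξ = 0.5X.
Moles: n_D = 1 − X; n_G = 0.5X.
n_T = Σnᵢ = 1 − 0.5X.
Kp = p_G / (p_D^2) with p_i = (n_i/n_T)·P.
At X = 0.575: the mole-fraction product g(X) = Π y_i^ν_i = 1.134. Since Kp = g(X)·P^{-1}, P = (g/Kp)^(1/1) = (1.134/0.00346)^(1/1) = 328 kPa.

P = 328 kPa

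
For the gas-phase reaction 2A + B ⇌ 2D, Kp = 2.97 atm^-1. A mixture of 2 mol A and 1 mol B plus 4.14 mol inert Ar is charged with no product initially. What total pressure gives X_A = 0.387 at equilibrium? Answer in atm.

P = 1.48 atm

Let X = conversion of A (basis 2 mol A); extent of reaction ξ = X.
Species balance: n_A = 2 − 2X; n_B = 1 − X; n_D = 2X; n_I = 4.14 (inert).
Summing: n_T = 7.14 − X.
Kp = p_D^2 / (p_A^2 p_B) with p_i = (n_i/n_T)·P.
At X = 0.387: the mole-fraction product g(X) = Π y_i^ν_i = 4.391. Since Kp = g(X)·P^{-1}, P = (g/Kp)^(1/1) = (4.391/2.97)^(1/1) = 1.48 atm.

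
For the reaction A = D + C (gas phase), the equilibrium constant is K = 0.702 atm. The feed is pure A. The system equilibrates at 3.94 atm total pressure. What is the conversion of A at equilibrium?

Basis: 1 mol A initially; let X = conversion of A. Extent ξ = X.
Species balance: n_A = 1 − X; n_D = X; n_C = X.
n_T = Σnᵢ = 1 + X.
Mole fractions y_i = n_i/n_T; K = p_D p_C / (p_A) with p_i = y_i·P.
Equating to 0.702 atm and solving on 0 < X < 1: X = 0.389.

X = 0.389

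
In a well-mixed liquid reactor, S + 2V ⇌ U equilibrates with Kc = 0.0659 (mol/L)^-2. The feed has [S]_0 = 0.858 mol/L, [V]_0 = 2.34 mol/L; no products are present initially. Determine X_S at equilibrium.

X = 0.206

Let X = conversion of S; extent ξ = 0.858·X mol/L.
Concentrations: [S] = 0.858 − 0.858X; [V] = 2.34 − 1.72X; [U] = 0.858X.
Kc = [U] / ([S] [V]^2).
This equals 0.0659 at X = 0.206 (the root in 0 < X < 1).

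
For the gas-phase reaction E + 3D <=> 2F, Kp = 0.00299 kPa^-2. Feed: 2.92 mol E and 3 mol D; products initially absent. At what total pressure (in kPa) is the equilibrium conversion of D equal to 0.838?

Let X = conversion of D (basis 3 mol D); extent of reaction ξ = X.
Moles: n_E = 2.92 − X; n_D = 3 − 3X; n_F = 2X.
Summing: n_T = 5.92 − 2X.
Kp = p_F^2 / (p_E p_D^3) with p_i = (n_i/n_T)·P.
At X = 0.838: the mole-fraction product g(X) = Π y_i^ν_i = 211.7. Since Kp = g(X)·P^{-2}, P = (g/Kp)^(1/2) = (211.7/0.00299)^(1/2) = 266 kPa.

P = 266 kPa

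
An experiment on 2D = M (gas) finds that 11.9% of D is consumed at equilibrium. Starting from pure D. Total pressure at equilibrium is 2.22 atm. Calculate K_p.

Basis: 1 mol D initially; let X = conversion of D. Extent ξ = 0.5X.
Mole table: n_D = 1 − X; n_M = 0.5X.
n_T = Σnᵢ = 1 − 0.5X.
At X = 0.119: n_D = 0.881, n_M = 0.0595, n_T = 0.941.
p_i = (n_i/n_T)·P. K_p = p_M / (p_D^2) = 0.0325 atm^-1.

K_p = 0.0325 atm^-1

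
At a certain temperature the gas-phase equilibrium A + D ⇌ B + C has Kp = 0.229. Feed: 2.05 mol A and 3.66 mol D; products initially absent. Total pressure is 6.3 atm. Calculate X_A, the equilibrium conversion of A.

Let X = conversion of A (basis 2.05 mol A); extent of reaction ξ = 2.05X.
At extent ξ: n_A = 2.05 − 2.05X; n_D = 3.66 − 2.05X; n_B = 2.05X; n_C = 2.05X.
Since Δν = 0, n_T = 5.71 throughout.
y_i = n_i/n_T, p_i = y_i·P. Kp = p_B p_C / (p_A p_D).
Equating to 0.229 and solving on 0 < X < 1: X = 0.424.

X = 0.424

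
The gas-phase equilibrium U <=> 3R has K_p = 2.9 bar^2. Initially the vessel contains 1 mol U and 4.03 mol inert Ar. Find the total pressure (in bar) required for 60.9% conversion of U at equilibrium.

Take 1 mol U as basis and let X be its fractional conversion, so ξ = X.
Mole table: n_U = 1 − X; n_R = 3X; n_I = 4.03 (inert).
Total moles n_T = 5.03 + 2X.
K_p = p_R^3 / (p_U) with p_i = (n_i/n_T)·P.
At X = 0.609: the mole-fraction product g(X) = Π y_i^ν_i = 0.3995. Since K_p = g(X)·P^{2}, P = (K_p/g)^(1/2) = (2.9/0.3995)^(1/2) = 2.69 bar.

P = 2.69 bar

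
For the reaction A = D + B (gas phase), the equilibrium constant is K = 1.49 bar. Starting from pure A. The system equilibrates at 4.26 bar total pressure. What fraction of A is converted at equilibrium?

Let X = conversion of A (basis 1 mol A); extent of reaction ξ = X.
Mole table: n_A = 1 − X; n_D = X; n_B = X.
n_T = Σnᵢ = 1 + X.
y_i = n_i/n_T, p_i = y_i·P. K = p_D p_B / (p_A).
This yields a degree-2 equation in X; solving on (0,1), X = 0.509.

X = 0.509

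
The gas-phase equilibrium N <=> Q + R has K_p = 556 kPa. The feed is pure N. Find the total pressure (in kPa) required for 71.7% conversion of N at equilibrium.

Let X = conversion of N (basis 1 mol N); extent of reaction ξ = X.
Mole table: n_N = 1 − X; n_Q = X; n_R = X.
n_T = Σnᵢ = 1 + X.
K_p = p_Q p_R / (p_N) with p_i = (n_i/n_T)·P.
At X = 0.717: the mole-fraction product g(X) = Π y_i^ν_i = 1.058. Since K_p = g(X)·P^{1}, P = (K_p/g)^(1/1) = (556/1.058)^(1/1) = 526 kPa.

P = 526 kPa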